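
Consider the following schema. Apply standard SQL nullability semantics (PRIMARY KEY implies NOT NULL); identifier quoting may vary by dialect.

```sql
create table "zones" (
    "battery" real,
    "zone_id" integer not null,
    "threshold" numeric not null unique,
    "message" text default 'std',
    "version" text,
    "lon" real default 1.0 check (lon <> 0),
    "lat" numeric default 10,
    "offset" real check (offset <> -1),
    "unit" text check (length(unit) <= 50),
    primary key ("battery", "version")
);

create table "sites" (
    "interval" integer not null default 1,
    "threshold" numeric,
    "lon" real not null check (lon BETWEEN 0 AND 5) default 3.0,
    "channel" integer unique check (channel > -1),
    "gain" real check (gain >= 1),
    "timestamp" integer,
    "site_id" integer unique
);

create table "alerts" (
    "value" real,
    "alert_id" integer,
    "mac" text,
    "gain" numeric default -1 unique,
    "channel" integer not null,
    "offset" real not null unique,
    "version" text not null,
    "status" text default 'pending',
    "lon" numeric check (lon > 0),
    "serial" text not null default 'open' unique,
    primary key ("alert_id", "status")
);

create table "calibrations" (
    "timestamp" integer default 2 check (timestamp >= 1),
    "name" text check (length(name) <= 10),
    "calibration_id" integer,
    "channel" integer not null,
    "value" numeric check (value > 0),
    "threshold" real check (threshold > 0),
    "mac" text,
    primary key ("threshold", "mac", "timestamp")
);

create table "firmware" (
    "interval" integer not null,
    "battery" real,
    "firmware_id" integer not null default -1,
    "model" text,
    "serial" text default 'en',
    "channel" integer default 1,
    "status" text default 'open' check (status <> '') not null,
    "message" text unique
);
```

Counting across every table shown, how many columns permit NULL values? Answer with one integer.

zones: 5 nullable (message, lon, lat, offset, unit — PK (battery, version) and explicit NOT NULL columns excluded).
sites: 5 nullable (threshold, channel, gain, timestamp, site_id — PK none and explicit NOT NULL columns excluded).
alerts: 4 nullable (value, mac, gain, lon — PK (alert_id, status) and explicit NOT NULL columns excluded).
calibrations: 3 nullable (name, calibration_id, value — PK (threshold, mac, timestamp) and explicit NOT NULL columns excluded).
firmware: 5 nullable (battery, model, serial, channel, message — PK none and explicit NOT NULL columns excluded).
Total: 5 + 5 + 4 + 3 + 5 = 22.

22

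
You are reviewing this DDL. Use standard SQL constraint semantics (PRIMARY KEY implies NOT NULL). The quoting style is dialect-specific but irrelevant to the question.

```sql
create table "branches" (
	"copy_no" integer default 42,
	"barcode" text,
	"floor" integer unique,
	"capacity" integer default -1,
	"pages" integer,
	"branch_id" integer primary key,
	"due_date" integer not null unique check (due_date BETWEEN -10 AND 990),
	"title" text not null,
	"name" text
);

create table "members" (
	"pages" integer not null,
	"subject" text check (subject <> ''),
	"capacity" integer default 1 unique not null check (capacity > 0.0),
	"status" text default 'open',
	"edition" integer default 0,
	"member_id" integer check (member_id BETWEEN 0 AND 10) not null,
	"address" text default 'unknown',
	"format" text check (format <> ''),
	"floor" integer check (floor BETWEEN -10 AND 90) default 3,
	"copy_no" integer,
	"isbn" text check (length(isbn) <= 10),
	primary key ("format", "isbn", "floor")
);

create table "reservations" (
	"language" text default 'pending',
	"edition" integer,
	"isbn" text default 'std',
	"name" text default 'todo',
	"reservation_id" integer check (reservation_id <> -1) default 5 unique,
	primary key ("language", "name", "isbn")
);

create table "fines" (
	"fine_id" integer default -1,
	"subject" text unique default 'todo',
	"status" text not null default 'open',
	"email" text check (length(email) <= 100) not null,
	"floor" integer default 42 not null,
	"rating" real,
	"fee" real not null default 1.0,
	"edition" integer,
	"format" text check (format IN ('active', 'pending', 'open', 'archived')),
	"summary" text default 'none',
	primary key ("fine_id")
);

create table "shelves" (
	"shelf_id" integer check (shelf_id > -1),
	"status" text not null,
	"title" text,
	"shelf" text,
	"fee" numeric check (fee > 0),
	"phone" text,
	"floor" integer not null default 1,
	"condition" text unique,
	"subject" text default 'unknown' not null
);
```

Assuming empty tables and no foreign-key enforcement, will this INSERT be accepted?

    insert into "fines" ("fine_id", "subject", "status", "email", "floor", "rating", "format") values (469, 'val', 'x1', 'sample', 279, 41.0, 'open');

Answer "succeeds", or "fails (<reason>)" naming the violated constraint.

succeeds

NOT NULL columns: email is supplied; fee defaults to 1.0; fine_id is supplied; floor is supplied; status is supplied.
CHECK constraints: 'sample' satisfies (length(email) <= 100); 'open' satisfies (format IN ('active', 'pending', 'open', 'archived')).
No constraint is violated.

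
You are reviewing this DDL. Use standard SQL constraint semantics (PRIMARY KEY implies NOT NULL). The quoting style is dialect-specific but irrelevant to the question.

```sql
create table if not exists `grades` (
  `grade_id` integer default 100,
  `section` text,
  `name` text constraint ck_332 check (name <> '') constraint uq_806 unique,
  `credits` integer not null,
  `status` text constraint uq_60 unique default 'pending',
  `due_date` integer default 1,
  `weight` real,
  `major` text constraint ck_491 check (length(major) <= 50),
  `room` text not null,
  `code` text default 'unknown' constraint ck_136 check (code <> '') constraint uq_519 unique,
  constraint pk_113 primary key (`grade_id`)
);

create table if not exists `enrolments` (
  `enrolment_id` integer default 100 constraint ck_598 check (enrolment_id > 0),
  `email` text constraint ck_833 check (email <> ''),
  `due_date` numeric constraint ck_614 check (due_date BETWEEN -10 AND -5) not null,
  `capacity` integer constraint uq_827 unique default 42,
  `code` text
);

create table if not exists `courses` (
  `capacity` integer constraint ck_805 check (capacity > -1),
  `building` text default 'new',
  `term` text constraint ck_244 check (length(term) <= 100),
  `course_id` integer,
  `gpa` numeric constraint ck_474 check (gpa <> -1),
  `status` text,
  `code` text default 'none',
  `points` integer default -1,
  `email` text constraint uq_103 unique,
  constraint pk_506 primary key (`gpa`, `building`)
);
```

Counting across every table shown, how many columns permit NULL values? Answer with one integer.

grades: 7 nullable (section, name, status, due_date, weight, major, code — PK (grade_id) and explicit NOT NULL columns excluded).
enrolments: 4 nullable (enrolment_id, email, capacity, code — PK none and explicit NOT NULL columns excluded).
courses: 7 nullable (capacity, term, course_id, status, code, points, email — PK (gpa, building) and explicit NOT NULL columns excluded).
Total: 7 + 4 + 7 = 18.

18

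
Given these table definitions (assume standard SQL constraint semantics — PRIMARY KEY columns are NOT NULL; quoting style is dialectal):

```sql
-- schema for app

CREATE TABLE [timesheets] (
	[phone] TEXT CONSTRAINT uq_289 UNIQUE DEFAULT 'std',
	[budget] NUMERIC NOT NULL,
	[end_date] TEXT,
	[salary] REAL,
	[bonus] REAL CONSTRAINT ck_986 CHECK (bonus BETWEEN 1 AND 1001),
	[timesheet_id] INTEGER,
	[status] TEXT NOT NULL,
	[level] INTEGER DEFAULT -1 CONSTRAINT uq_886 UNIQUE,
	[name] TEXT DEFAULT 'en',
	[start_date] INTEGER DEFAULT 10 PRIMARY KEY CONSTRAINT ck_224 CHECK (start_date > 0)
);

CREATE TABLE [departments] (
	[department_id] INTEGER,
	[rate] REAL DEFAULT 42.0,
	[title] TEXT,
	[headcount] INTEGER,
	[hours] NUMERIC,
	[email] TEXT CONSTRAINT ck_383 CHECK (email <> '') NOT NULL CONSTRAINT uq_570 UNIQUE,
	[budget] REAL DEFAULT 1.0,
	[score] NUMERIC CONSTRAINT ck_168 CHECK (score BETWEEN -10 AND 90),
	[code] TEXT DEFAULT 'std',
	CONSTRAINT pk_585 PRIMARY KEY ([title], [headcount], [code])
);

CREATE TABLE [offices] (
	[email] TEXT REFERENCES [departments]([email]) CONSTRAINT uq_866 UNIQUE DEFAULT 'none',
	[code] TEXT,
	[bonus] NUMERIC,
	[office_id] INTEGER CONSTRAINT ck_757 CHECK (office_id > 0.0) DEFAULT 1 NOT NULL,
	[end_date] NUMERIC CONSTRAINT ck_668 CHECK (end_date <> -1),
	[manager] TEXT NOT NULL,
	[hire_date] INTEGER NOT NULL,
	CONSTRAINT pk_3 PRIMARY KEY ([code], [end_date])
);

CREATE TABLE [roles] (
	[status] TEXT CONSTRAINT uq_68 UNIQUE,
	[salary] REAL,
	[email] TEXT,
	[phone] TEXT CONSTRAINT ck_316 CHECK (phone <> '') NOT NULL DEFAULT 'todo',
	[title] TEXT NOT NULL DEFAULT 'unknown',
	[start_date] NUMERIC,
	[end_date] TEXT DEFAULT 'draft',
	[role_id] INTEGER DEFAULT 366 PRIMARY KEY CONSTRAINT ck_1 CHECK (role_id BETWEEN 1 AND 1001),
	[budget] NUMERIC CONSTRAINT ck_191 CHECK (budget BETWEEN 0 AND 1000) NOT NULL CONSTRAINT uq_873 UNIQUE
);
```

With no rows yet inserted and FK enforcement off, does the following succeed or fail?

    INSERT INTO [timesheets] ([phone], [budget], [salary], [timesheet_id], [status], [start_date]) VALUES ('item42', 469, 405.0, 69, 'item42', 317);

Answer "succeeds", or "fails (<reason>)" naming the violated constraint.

succeeds

NOT NULL columns: budget is supplied; start_date is supplied; status is supplied.
CHECK constraints: 317 satisfies (start_date > 0).
No constraint is violated.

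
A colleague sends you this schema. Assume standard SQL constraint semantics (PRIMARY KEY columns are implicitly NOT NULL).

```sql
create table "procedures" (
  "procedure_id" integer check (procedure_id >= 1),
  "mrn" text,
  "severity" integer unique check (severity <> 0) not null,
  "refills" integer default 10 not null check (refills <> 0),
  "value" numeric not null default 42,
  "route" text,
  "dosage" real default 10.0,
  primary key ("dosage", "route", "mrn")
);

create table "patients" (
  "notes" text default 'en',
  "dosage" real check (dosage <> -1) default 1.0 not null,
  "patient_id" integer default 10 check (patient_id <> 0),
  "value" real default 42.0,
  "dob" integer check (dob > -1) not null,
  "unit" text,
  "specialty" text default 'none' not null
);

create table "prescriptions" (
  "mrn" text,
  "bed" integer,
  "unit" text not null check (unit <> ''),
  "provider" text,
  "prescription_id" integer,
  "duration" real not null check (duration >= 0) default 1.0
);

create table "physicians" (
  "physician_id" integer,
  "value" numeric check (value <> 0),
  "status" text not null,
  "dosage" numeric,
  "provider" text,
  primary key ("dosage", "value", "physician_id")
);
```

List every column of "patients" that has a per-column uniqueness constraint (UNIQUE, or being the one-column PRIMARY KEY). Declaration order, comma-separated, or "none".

none

- notes: no UNIQUE or single-column PK constraint.
- dosage: no UNIQUE or single-column PK constraint.
- patient_id: no UNIQUE or single-column PK constraint.
- value: no UNIQUE or single-column PK constraint.
- dob: no UNIQUE or single-column PK constraint.
- unit: no UNIQUE or single-column PK constraint.
- specialty: no UNIQUE or single-column PK constraint.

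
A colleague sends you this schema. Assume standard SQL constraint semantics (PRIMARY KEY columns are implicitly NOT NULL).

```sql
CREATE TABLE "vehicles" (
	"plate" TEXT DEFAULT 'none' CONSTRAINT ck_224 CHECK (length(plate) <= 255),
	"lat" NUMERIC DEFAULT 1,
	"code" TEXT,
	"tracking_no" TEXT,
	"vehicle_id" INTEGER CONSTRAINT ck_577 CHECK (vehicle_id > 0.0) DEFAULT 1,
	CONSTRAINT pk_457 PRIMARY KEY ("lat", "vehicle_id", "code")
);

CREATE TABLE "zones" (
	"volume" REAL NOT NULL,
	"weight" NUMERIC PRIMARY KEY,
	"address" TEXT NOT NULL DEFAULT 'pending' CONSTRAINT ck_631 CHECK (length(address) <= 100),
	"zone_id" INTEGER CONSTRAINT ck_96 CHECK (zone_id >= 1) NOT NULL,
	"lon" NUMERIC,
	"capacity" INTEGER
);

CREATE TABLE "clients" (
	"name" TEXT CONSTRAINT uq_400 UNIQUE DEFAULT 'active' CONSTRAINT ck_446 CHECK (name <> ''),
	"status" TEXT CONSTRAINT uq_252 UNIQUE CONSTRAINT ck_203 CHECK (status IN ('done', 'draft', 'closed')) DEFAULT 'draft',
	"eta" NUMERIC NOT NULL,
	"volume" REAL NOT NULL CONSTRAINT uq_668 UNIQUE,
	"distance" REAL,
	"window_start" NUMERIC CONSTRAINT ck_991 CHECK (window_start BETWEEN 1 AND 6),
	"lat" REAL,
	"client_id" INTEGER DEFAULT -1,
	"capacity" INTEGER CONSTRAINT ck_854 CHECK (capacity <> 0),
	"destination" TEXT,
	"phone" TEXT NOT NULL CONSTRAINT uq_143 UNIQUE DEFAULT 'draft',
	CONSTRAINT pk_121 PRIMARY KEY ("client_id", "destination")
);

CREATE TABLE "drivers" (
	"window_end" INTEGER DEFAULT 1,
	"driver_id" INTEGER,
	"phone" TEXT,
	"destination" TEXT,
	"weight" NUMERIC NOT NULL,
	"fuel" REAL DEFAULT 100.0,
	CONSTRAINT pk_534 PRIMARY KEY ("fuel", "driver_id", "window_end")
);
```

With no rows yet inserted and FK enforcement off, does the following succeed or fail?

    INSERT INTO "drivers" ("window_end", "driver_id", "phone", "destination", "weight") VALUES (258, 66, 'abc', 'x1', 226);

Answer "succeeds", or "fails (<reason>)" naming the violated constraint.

succeeds

NOT NULL columns: driver_id is supplied; fuel defaults to 100.0; weight is supplied; window_end is supplied.
No constraint is violated.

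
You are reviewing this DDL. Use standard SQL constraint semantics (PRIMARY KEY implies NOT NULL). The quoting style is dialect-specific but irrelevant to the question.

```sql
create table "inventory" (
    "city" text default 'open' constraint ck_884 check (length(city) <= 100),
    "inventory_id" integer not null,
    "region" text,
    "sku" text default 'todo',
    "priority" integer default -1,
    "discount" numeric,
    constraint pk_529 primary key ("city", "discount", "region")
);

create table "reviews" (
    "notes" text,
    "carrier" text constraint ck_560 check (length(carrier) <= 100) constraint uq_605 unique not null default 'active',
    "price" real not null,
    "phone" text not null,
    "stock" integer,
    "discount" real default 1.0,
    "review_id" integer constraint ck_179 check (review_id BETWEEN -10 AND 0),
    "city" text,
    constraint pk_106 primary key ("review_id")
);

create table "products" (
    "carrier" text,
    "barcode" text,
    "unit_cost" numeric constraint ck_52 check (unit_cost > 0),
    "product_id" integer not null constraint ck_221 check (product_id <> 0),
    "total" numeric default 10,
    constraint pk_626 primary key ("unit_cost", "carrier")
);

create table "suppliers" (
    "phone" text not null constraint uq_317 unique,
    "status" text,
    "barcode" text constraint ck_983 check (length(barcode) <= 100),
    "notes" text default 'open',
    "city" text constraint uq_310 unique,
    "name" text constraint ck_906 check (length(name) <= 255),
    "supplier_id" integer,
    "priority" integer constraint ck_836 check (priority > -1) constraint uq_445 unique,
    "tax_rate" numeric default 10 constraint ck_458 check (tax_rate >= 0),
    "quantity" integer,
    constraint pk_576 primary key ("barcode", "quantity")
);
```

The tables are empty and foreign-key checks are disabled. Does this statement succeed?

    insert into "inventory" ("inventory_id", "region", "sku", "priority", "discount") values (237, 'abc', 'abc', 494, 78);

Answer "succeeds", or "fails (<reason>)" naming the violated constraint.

NOT NULL columns: city defaults to 'open'; discount is supplied; inventory_id is supplied; region is supplied.
No constraint is violated.

succeeds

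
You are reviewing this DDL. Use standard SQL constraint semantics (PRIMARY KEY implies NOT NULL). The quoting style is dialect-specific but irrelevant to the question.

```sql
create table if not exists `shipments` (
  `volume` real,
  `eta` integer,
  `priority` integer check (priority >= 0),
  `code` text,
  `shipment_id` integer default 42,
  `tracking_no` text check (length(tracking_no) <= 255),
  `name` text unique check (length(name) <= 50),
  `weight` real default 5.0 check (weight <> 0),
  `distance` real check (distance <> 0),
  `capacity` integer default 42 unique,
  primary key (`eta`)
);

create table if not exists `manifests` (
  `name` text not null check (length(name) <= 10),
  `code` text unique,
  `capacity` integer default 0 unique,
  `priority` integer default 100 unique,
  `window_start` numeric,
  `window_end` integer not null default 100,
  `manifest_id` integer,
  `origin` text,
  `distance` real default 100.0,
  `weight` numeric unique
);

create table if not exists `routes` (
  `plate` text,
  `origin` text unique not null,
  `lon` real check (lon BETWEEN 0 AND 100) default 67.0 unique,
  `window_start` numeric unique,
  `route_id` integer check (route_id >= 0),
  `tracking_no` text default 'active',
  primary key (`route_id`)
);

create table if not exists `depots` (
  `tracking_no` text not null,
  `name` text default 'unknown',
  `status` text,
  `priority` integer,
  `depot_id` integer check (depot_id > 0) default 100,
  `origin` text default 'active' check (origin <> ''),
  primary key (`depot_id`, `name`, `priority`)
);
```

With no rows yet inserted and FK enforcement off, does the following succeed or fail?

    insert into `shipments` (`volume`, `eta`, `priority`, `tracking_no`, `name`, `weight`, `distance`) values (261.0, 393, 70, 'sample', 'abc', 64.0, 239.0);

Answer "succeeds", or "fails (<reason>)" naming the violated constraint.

succeeds

NOT NULL columns: eta is supplied.
CHECK constraints: 70 satisfies (priority >= 0); 'sample' satisfies (length(tracking_no) <= 255); 'abc' satisfies (length(name) <= 50); 64.0 satisfies (weight <> 0); 239.0 satisfies (distance <> 0).
No constraint is violated.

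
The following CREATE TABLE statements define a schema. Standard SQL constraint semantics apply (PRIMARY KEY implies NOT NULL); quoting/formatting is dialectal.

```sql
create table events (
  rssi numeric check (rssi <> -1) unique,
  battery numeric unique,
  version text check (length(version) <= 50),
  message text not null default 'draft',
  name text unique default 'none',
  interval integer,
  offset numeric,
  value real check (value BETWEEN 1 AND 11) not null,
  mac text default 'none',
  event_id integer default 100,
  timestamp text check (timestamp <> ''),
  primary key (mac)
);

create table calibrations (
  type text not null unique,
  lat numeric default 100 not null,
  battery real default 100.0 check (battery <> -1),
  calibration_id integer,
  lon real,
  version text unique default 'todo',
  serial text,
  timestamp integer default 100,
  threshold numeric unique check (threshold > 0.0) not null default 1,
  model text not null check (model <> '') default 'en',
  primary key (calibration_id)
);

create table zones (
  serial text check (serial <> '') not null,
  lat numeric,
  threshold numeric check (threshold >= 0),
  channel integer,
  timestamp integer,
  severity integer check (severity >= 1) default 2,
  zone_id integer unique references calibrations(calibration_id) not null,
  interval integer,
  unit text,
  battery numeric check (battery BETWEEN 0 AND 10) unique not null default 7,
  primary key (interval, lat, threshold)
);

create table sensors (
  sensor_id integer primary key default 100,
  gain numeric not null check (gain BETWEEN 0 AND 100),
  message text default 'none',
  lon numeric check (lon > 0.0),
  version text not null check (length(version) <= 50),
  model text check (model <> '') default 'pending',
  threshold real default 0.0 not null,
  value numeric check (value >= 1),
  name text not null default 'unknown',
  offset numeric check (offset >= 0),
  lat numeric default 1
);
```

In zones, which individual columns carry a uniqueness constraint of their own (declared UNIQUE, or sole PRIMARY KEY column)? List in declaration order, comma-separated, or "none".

zone_id, battery

- serial: no UNIQUE or single-column PK constraint.
- lat: part of a composite PRIMARY KEY — only the tuple is unique, not this column on its own.
- threshold: part of a composite PRIMARY KEY — only the tuple is unique, not this column on its own.
- channel: no UNIQUE or single-column PK constraint.
- timestamp: no UNIQUE or single-column PK constraint.
- severity: no UNIQUE or single-column PK constraint.
- zone_id: declared UNIQUE → unique.
- interval: part of a composite PRIMARY KEY — only the tuple is unique, not this column on its own.
- unit: no UNIQUE or single-column PK constraint.
- battery: declared UNIQUE → unique.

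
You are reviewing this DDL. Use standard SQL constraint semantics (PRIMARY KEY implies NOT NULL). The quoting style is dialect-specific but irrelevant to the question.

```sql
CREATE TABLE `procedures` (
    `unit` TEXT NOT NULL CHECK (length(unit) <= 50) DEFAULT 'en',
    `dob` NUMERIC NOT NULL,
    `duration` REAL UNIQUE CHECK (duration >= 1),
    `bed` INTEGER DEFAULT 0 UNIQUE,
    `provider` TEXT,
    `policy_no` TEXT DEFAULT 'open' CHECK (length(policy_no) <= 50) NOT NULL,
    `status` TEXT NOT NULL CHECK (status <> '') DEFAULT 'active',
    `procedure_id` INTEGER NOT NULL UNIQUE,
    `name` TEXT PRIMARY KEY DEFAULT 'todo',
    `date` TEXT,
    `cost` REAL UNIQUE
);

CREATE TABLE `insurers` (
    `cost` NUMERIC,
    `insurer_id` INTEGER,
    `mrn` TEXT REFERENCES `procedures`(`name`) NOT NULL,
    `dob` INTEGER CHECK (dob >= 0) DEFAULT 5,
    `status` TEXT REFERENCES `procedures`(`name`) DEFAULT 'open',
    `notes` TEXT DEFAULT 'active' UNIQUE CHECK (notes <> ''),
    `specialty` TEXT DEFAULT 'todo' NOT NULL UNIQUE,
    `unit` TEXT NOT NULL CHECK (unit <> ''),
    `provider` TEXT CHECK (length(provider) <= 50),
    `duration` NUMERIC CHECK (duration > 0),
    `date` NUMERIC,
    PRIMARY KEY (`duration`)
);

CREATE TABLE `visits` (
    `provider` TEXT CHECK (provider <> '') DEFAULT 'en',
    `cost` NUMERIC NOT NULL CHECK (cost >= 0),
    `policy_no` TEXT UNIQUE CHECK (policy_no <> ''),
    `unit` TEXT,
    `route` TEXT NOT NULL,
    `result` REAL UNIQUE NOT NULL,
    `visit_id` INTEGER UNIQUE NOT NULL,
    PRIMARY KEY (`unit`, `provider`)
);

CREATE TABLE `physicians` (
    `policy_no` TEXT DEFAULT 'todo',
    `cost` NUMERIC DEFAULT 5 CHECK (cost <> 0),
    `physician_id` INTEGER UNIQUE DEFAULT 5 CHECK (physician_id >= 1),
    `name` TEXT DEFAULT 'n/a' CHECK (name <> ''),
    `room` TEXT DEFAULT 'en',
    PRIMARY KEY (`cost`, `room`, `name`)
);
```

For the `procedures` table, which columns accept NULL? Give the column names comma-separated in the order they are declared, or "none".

duration, bed, provider, date, cost

- unit: declared NOT NULL → not nullable.
- dob: declared NOT NULL → not nullable.
- duration: CHECK does not forbid NULL (a CHECK constraint passes when its expression is NULL) → nullable.
- bed: UNIQUE does not imply NOT NULL → nullable.
- provider: no NOT NULL constraint applies → nullable.
- policy_no: declared NOT NULL → not nullable.
- status: declared NOT NULL → not nullable.
- procedure_id: declared NOT NULL → not nullable.
- name: part of the PRIMARY KEY, which implies NOT NULL → not nullable.
- date: no NOT NULL constraint applies → nullable.
- cost: UNIQUE does not imply NOT NULL → nullable.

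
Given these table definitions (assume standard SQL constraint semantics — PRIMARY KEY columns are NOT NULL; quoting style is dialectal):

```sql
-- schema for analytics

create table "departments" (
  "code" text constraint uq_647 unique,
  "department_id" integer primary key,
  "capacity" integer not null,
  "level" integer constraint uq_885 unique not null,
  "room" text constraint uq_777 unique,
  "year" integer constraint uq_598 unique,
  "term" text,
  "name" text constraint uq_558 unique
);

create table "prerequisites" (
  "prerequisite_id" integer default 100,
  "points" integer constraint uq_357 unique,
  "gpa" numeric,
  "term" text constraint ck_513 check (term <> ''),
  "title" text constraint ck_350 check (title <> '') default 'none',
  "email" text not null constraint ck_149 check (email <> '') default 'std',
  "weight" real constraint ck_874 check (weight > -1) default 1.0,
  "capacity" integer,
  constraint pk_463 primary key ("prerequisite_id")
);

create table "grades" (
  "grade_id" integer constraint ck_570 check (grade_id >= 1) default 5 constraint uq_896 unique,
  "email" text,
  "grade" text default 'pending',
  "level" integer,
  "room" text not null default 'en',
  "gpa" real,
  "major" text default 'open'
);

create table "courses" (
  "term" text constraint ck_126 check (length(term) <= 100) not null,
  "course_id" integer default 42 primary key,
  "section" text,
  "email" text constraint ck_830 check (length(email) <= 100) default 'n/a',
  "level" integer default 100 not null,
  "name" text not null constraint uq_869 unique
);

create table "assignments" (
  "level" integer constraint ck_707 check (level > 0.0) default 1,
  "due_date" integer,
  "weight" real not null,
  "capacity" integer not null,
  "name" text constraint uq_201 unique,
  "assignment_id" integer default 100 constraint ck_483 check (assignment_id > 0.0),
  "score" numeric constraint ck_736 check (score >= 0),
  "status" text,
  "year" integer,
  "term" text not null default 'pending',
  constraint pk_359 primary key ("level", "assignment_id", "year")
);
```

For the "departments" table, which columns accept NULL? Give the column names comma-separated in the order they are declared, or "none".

code, room, year, term, name

- code: UNIQUE does not imply NOT NULL → nullable.
- department_id: part of the PRIMARY KEY, which implies NOT NULL → not nullable.
- capacity: declared NOT NULL → not nullable.
- level: declared NOT NULL → not nullable.
- room: UNIQUE does not imply NOT NULL → nullable.
- year: UNIQUE does not imply NOT NULL → nullable.
- term: no NOT NULL constraint applies → nullable.
- name: UNIQUE does not imply NOT NULL → nullable.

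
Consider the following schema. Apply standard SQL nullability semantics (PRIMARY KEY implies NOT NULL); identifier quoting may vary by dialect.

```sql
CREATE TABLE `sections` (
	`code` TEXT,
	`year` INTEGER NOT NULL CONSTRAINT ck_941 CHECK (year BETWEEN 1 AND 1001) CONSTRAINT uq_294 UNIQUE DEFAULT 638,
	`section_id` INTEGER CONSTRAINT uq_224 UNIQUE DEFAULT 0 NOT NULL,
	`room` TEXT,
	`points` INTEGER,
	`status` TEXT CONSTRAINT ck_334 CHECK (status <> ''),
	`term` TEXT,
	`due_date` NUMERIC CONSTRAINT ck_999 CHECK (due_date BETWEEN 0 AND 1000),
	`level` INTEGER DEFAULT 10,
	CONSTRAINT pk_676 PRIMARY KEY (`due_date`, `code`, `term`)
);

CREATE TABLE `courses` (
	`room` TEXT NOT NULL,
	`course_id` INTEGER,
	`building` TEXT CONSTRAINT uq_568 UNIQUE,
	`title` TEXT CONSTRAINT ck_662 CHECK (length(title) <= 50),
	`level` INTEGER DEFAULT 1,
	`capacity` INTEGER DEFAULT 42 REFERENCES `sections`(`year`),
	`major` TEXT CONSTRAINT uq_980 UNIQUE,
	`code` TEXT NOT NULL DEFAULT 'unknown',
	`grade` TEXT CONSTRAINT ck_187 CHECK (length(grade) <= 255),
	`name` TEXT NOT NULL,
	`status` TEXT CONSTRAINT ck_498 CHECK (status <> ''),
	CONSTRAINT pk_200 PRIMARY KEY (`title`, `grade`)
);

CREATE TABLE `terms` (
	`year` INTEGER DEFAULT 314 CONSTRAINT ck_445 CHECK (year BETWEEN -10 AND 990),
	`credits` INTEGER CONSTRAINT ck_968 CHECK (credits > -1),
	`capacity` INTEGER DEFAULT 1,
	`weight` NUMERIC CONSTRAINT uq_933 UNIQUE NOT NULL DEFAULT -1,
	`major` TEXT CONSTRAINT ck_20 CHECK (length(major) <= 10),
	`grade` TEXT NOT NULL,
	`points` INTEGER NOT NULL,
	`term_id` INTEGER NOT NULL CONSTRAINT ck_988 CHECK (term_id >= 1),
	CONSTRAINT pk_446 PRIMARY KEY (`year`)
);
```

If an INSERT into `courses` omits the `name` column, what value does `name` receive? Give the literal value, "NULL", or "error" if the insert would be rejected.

name has no DEFAULT clause.
Omitting it would insert NULL, but it is declared NOT NULL, so the INSERT fails.

error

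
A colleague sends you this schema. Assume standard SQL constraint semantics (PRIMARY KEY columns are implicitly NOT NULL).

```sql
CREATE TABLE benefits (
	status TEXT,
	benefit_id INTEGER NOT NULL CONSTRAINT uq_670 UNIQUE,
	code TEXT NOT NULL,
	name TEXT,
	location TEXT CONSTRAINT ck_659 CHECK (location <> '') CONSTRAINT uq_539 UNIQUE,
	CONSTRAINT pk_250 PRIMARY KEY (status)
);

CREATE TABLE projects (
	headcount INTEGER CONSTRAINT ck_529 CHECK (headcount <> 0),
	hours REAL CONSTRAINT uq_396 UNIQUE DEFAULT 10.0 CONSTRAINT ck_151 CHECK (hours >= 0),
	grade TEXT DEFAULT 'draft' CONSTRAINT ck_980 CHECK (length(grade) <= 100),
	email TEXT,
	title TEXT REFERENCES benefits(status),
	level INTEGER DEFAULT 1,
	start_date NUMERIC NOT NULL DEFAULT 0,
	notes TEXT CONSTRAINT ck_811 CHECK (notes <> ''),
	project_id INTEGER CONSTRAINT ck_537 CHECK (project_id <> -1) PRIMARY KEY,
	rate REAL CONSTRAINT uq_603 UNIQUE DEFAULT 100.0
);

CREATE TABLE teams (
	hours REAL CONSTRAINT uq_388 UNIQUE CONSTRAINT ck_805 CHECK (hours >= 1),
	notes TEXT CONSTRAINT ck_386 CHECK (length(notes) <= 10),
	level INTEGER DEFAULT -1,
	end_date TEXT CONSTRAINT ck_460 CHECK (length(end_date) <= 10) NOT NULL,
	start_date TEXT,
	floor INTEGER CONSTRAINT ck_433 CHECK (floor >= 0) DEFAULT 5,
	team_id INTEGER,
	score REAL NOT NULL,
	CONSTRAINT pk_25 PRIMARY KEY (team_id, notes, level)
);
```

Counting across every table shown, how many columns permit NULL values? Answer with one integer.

benefits: 2 nullable (name, location — PK (status) and explicit NOT NULL columns excluded).
projects: 8 nullable (headcount, hours, grade, email, title, level, notes, rate — PK (project_id) and explicit NOT NULL columns excluded).
teams: 3 nullable (hours, start_date, floor — PK (team_id, notes, level) and explicit NOT NULL columns excluded).
Total: 2 + 8 + 3 = 13.

13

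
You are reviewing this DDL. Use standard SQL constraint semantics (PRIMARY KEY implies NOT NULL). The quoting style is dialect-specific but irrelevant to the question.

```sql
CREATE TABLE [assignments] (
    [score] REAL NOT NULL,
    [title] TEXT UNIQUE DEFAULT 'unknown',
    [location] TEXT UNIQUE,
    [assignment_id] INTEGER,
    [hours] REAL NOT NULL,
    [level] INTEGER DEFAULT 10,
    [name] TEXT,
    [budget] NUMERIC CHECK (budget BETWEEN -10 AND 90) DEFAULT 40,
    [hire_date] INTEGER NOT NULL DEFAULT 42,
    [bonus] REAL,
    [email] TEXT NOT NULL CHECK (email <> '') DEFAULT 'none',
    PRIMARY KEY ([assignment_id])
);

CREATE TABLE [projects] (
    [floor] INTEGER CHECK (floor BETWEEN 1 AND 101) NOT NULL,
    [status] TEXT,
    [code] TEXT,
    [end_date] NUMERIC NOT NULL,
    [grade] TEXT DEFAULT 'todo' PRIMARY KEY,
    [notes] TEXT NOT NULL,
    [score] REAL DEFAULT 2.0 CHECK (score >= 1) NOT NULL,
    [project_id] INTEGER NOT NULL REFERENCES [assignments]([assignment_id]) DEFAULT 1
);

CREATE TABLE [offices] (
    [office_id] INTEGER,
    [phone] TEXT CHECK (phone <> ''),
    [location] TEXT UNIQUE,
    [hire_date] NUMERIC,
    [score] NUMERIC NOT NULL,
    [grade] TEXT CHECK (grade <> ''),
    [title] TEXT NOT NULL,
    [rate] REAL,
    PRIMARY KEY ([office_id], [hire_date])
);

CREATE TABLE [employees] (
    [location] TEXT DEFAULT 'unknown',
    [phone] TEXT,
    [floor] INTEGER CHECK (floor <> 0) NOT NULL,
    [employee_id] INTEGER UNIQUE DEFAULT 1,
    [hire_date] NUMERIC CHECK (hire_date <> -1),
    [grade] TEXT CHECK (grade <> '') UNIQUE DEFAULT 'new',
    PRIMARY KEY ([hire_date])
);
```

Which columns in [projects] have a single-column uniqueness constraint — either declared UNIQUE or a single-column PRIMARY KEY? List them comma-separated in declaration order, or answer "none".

- floor: no UNIQUE or single-column PK constraint.
- status: no UNIQUE or single-column PK constraint.
- code: no UNIQUE or single-column PK constraint.
- end_date: no UNIQUE or single-column PK constraint.
- grade: single-column PRIMARY KEY → unique.
- notes: no UNIQUE or single-column PK constraint.
- score: no UNIQUE or single-column PK constraint.
- project_id: no UNIQUE or single-column PK constraint.

grade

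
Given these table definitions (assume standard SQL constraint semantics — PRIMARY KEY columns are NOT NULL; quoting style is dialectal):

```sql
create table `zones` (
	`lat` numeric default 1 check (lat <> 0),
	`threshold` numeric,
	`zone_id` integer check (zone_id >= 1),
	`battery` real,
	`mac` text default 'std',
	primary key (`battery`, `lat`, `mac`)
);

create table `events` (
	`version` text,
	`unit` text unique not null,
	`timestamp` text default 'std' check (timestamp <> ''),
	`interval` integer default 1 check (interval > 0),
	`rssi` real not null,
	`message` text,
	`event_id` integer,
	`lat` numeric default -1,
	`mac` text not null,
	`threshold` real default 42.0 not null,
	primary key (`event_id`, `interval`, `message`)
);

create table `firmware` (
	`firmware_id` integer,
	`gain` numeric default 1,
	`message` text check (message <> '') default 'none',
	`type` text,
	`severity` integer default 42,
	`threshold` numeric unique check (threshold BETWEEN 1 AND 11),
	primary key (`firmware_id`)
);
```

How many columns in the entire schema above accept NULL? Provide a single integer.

zones: 2 nullable (threshold, zone_id — PK (battery, lat, mac) and explicit NOT NULL columns excluded).
events: 3 nullable (version, timestamp, lat — PK (event_id, interval, message) and explicit NOT NULL columns excluded).
firmware: 5 nullable (gain, message, type, severity, threshold — PK (firmware_id) and explicit NOT NULL columns excluded).
Total: 2 + 3 + 5 = 10.

10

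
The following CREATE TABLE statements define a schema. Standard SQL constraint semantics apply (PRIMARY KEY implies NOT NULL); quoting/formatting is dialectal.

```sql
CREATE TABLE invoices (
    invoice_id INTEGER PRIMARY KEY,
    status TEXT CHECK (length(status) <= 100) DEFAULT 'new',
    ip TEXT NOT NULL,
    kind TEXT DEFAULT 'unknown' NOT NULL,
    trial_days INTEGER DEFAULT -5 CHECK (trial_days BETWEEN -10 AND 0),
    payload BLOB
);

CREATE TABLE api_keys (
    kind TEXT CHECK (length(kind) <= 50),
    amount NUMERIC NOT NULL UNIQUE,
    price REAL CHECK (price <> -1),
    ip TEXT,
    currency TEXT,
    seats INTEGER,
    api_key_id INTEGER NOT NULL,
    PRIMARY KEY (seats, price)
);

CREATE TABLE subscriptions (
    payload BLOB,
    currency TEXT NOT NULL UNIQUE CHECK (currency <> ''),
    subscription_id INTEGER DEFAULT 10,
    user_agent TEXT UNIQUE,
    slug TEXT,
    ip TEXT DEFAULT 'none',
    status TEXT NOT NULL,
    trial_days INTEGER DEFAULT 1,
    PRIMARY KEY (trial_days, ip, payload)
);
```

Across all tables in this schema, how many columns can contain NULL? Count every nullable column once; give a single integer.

9

invoices: 3 nullable (status, trial_days, payload — PK (invoice_id) and explicit NOT NULL columns excluded).
api_keys: 3 nullable (kind, ip, currency — PK (seats, price) and explicit NOT NULL columns excluded).
subscriptions: 3 nullable (subscription_id, user_agent, slug — PK (trial_days, ip, payload) and explicit NOT NULL columns excluded).
Total: 3 + 3 + 3 = 9.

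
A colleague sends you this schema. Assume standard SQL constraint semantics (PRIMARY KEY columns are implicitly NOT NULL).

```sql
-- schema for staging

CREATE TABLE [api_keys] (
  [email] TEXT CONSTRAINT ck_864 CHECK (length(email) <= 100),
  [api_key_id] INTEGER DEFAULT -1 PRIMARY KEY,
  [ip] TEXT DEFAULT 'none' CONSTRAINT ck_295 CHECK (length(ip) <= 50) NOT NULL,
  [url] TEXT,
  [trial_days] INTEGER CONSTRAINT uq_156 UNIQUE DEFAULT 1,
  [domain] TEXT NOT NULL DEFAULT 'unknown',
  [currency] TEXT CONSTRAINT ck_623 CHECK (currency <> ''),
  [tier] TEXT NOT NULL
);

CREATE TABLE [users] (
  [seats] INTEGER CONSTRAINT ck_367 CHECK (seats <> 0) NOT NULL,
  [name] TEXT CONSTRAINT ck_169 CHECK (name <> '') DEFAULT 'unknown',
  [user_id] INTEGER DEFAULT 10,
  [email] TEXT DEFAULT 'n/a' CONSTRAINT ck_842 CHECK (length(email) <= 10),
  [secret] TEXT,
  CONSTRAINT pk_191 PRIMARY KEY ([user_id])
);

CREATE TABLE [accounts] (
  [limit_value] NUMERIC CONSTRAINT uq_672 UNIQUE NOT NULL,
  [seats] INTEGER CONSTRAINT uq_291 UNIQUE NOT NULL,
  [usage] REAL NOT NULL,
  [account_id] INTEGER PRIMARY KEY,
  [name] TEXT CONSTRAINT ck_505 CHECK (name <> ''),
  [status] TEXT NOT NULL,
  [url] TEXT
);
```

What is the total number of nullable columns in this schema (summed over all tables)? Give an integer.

api_keys: 4 nullable (email, url, trial_days, currency — PK (api_key_id) and explicit NOT NULL columns excluded).
users: 3 nullable (name, email, secret — PK (user_id) and explicit NOT NULL columns excluded).
accounts: 2 nullable (name, url — PK (account_id) and explicit NOT NULL columns excluded).
Total: 4 + 3 + 2 = 9.

9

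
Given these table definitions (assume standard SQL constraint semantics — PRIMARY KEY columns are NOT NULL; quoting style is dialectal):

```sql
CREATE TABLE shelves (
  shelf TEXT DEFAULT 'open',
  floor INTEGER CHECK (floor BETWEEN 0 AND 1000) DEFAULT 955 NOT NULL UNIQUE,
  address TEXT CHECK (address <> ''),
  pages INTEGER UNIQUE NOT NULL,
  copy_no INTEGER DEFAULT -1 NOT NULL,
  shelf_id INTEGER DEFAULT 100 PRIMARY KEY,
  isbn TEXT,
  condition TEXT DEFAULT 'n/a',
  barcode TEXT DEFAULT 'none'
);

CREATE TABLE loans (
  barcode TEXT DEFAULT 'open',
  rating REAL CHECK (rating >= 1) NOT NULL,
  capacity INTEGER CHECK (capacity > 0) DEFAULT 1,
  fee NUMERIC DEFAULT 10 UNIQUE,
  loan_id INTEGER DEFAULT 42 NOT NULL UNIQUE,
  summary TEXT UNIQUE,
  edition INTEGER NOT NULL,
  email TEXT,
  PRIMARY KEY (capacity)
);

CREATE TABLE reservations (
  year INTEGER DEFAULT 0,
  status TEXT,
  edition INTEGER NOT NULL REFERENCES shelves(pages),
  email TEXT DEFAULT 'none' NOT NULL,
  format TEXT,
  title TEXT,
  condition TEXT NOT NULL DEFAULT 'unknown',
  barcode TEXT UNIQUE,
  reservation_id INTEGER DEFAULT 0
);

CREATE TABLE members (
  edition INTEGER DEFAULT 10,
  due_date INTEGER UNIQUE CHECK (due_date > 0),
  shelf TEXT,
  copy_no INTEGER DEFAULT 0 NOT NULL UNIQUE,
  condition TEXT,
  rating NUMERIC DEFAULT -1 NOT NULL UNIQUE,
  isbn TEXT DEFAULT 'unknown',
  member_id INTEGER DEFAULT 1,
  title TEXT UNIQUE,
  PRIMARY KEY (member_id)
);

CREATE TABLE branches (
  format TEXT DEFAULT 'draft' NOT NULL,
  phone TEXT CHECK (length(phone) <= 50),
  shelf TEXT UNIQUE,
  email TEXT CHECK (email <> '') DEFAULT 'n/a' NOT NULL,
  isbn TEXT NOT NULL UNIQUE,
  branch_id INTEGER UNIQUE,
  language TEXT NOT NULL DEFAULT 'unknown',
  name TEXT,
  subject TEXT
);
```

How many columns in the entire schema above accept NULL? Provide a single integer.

26

shelves: 5 nullable (shelf, address, isbn, condition, barcode — PK (shelf_id) and explicit NOT NULL columns excluded).
loans: 4 nullable (barcode, fee, summary, email — PK (capacity) and explicit NOT NULL columns excluded).
reservations: 6 nullable (year, status, format, title, barcode, reservation_id — PK none and explicit NOT NULL columns excluded).
members: 6 nullable (edition, due_date, shelf, condition, isbn, title — PK (member_id) and explicit NOT NULL columns excluded).
branches: 5 nullable (phone, shelf, branch_id, name, subject — PK none and explicit NOT NULL columns excluded).
Total: 5 + 4 + 6 + 6 + 5 = 26.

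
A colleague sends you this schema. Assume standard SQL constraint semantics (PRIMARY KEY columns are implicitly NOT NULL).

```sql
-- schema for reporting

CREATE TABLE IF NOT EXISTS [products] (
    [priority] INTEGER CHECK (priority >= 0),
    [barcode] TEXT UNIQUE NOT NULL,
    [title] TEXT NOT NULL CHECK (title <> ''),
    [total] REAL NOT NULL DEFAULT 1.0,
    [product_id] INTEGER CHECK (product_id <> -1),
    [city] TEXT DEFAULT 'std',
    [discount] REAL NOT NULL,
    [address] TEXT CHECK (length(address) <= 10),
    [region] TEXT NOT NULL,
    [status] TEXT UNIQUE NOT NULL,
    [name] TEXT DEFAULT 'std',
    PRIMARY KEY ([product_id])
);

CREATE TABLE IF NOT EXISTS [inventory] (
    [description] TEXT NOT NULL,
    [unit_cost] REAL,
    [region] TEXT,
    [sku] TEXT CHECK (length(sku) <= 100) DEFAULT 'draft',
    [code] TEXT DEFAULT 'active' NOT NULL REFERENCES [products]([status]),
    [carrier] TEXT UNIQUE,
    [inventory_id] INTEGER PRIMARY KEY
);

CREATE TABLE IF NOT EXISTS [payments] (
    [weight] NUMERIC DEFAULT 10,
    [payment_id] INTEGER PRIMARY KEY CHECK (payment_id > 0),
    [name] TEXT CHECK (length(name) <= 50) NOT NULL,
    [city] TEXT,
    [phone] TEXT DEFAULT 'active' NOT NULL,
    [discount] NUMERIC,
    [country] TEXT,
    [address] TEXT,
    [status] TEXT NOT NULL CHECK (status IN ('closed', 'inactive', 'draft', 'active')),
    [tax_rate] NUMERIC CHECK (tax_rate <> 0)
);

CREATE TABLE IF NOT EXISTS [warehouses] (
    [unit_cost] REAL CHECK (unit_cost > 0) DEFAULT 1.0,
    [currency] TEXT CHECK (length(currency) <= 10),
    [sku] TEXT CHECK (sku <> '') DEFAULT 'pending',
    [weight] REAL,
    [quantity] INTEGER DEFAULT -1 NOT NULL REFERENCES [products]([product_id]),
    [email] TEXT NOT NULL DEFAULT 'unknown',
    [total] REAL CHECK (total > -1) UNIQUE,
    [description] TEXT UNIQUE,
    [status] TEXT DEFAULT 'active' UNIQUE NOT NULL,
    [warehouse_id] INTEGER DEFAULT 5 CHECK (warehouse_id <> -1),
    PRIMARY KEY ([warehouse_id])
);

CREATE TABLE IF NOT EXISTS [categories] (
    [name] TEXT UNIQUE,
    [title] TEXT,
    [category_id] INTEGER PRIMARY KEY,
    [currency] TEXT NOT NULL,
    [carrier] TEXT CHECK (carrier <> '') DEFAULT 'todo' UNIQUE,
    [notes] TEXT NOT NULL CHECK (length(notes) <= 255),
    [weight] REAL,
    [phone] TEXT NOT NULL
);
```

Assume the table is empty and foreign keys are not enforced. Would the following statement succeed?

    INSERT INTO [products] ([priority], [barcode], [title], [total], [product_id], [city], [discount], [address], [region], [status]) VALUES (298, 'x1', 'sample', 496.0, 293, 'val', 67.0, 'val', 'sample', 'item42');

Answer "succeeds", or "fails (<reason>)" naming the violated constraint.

succeeds

NOT NULL columns: barcode is supplied; discount is supplied; product_id is supplied; region is supplied; status is supplied; title is supplied; total is supplied.
CHECK constraints: 298 satisfies (priority >= 0); 'sample' satisfies (title <> ''); 293 satisfies (product_id <> -1); 'val' satisfies (length(address) <= 10).
No constraint is violated.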